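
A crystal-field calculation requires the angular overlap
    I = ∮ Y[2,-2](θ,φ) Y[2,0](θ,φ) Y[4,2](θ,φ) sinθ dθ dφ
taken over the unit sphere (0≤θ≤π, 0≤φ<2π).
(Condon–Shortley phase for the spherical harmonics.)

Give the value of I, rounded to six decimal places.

Checks pass: Σm=0; 8 even; l₃=4∈[0,4].
(2·2+1)(2·2+1)(2·4+1) = 225
Δ: 0! 4! 4! / 9! → 1/630
sum: t=0:+1/16 = 1/16
3j²(2 2 4; 0 0 0) = Δ·Π!·Σ² = 2/35  (sign +1)
sum: t=0:+1/96 = 1/96
3j²(2 2 4; -2 0 2) = Δ·Π!·Σ² = 1/42  (sign +1)
combine: 4πI² = 225·2/35·1/42 = 15/49
take √, sign +1: I = 0.15607835

0.156078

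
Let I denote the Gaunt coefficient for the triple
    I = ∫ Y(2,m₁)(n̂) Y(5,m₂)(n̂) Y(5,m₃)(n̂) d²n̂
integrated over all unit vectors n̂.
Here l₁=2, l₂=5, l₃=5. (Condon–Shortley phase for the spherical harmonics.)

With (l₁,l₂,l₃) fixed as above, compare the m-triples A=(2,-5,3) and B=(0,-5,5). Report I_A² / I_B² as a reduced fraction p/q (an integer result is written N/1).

l's match ⇒ only the (l;m) 3-j factors differ between A and B.
A: triangle coeff Δ(2,5,5) = 1/38610; Σ_t [0,0]: t=0:+1/161280 = 1/161280; (3j)²=1/143 [(2 5 5; 2 -5 3)], sign=+1
B: triangle coeff Δ(2,5,5) = 1/38610; Σ_t [0,0]: t=0:+1/161280 = 1/161280; (3j)²=15/286 [(2 5 5; 0 -5 5)], sign=+1
I_A²/I_B² = (1/143)/(15/286) = 2/15

2/15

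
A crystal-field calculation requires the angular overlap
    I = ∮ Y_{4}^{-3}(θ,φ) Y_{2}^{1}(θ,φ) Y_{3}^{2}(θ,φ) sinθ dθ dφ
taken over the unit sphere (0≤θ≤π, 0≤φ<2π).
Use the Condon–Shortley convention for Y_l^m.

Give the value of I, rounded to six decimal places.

l₁+l₂+l₃=9 is odd: 3j(l;000)=0 ⇒ I=0

0.000000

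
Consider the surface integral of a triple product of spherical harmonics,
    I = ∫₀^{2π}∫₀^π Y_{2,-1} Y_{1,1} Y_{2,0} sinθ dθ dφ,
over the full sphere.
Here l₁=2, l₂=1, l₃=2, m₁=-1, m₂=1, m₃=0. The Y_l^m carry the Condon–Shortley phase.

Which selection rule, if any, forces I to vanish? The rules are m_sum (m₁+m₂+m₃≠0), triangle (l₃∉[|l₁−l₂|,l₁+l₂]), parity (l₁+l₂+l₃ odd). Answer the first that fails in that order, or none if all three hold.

parity

azimuthal sum: -1 + 1 + 0 = 0  ✓
1 ≤ 2 ≤ 3 (triangle on l)  ✓
L = 2 + 1 + 2 = 5 (odd)  ✗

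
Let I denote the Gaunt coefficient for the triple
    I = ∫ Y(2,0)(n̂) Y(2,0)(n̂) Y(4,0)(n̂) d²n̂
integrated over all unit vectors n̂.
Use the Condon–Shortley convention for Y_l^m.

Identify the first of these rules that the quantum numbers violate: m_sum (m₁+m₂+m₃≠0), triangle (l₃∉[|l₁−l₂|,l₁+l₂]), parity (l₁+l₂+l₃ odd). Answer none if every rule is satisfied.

none

azimuthal sum: 0 + 0 + 0 = 0  ✓
0 ≤ 4 ≤ 4 (triangle on l)  ✓
L = 2 + 2 + 4 = 8 (even)  ✓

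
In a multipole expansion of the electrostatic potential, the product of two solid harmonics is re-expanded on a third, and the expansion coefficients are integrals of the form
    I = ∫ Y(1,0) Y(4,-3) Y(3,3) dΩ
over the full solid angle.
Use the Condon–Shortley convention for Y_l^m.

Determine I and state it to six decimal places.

-0.162868

Checks pass: Σm=0; 8 even; l₃=3∈[3,5].
(2·1+1)(2·4+1)(2·3+1) = 189
Δ: 2! 0! 6! / 9! → 1/252
sum: t=1:−1/36 = -1/36
3j²(1 4 3; 0 0 0) = Δ·Π!·Σ² = 4/63  (sign +1)
sum: t=1:−1/720 = -1/720
3j²(1 4 3; 0 -3 3) = Δ·Π!·Σ² = 1/36  (sign -1)
combine: 4πI² = 189·4/63·1/36 = 1/3
take √, sign -1: I = -0.16286750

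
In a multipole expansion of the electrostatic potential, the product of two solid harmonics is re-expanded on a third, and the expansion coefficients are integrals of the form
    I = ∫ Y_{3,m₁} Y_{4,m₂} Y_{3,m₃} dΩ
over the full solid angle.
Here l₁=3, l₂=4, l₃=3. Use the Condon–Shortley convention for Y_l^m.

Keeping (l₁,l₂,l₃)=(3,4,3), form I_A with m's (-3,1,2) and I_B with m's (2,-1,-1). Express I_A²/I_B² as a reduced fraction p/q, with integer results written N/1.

15/16

Shared (l₁,l₂,l₃)=(3,4,3): N and (l;000)² cancel in I_A²/I_B².
A: Δ = 4!·2!·4!/11! = 1/34650; Racah Σ t=4..4: t=4:+1/288 = 1/288; ⇒ 3j(3 4 3; -3 1 2)² = 5/231, sgn -1
B: Δ = 4!·2!·4!/11! = 1/34650; Racah Σ t=0..1: t=0:+1/144 t=1:−1/48 = -1/72; ⇒ 3j(3 4 3; 2 -1 -1)² = 16/693, sgn -1
I_A²/I_B² = (5/231)/(16/693) = 15/16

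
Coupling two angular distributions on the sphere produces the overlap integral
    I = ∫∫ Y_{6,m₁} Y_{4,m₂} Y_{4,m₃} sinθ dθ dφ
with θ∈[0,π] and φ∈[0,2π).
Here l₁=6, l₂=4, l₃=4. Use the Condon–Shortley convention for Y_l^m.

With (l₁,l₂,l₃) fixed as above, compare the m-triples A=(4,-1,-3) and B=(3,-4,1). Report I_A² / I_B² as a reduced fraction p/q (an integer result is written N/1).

Same 6,4,4: normalisation and zero-m 3j drop out of the ratio.
A: Δ: 6! 6! 2! / 15! → 1/1261260; sum: t=1:−1/28800 t=2:+1/34560 = -1/172800; 3j²(6 4 4; 4 -1 -3) = Δ·Π!·Σ² = 1/1430  (sign +1)
B: Δ: 6! 6! 2! / 15! → 1/1261260; sum: t=0:+1/51840 = 1/51840; 3j²(6 4 4; 3 -4 1) = Δ·Π!·Σ² = 8/429  (sign -1)
I_A²/I_B² = (1/1430)/(8/429) = 3/80

3/80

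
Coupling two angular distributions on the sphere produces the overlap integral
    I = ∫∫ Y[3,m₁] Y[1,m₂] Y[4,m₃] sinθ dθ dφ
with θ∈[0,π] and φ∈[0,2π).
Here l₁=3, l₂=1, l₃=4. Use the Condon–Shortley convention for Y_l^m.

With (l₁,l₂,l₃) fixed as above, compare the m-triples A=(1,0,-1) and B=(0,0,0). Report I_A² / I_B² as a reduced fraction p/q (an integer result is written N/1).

15/16

Shared (l₁,l₂,l₃)=(3,1,4): N and (l;000)² cancel in I_A²/I_B².
A: Δ = 0!·6!·2!/9! = 1/252; Racah Σ t=0..0: t=0:+1/48 = 1/48; ⇒ 3j(3 1 4; 1 0 -1)² = 5/84, sgn -1
B: Δ = 0!·6!·2!/9! = 1/252; Racah Σ t=0..0: t=0:+1/36 = 1/36; ⇒ 3j(3 1 4; 0 0 0)² = 4/63, sgn +1
I_A²/I_B² = (5/84)/(4/63) = 15/16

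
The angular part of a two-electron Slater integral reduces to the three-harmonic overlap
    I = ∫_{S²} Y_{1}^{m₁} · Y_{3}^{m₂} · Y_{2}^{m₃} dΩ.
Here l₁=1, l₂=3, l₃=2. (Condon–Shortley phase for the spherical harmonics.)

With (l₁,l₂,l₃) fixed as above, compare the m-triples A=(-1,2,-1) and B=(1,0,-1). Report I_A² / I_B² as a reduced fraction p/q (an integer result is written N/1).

l's match ⇒ only the (l;m) 3-j factors differ between A and B.
A: triangle coeff Δ(1,3,2) = 1/105; Σ_t [2,2]: t=2:+1/12 = 1/12; (3j)²=2/21 [(1 3 2; -1 2 -1)], sign=-1
B: triangle coeff Δ(1,3,2) = 1/105; Σ_t [0,0]: t=0:+1/12 = 1/12; (3j)²=1/35 [(1 3 2; 1 0 -1)], sign=-1
I_A²/I_B² = (2/21)/(1/35) = 10/3

10/3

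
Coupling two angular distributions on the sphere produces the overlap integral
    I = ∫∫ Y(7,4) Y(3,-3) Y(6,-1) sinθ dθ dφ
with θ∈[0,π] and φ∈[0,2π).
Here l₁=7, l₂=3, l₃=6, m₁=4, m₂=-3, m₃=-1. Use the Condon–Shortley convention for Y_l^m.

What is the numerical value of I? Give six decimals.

Rules hold: Σm=0, L=16 even, 4≤6≤10.
N = 15·7·13 = 1365
Δ = 4!·10!·2!/17! = 1/2042040
Racah Σ t=1..3: t=1:−1/207360 t=2:+1/57600 t=3:−1/207360 = 1/129600
⇒ 3j(7 3 6; 0 0 0)² = 168/12155, sgn +1
Racah Σ t=0..0: t=0:+1/1451520 = 1/1451520
⇒ 3j(7 3 6; 4 -3 -1)² = 75/3094, sgn -1
4πI² = N·(3j₀)²·(3jₘ)² = 18900/41327
I = -1·√(0.457328/4π) = -0.19076954

-0.190770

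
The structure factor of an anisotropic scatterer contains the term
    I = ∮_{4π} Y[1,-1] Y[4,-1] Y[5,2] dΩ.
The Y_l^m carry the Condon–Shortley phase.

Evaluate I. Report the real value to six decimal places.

m-sum 0 ✓  L=10 even ✓  3≤5≤5 ✓
Π(2lᵢ+1) = 3×9×11 = 297
triangle coeff Δ(1,4,5) = 1/495
Σ_t [0,0]: t=0:+1/576 = 1/576
(3j)²=5/99 [(1 4 5; 0 0 0)], sign=-1
Σ_t [0,0]: t=0:+1/1440 = 1/1440
(3j)²=7/165 [(1 4 5; -1 -1 2)], sign=-1
⇒ 4πI² = 7/11
I = (+1)√(7/11/(4π)) = 0.22503380

0.225034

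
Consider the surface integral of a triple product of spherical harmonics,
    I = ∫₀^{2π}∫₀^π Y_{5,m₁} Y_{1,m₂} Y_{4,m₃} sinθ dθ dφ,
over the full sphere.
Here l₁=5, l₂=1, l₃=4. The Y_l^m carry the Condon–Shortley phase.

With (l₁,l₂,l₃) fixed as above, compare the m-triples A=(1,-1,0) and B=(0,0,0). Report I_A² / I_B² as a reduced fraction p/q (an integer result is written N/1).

Shared (l₁,l₂,l₃)=(5,1,4): N and (l;000)² cancel in I_A²/I_B².
A: Δ = 2!·8!·0!/11! = 1/495; Racah Σ t=0..0: t=0:+1/1152 = 1/1152; ⇒ 3j(5 1 4; 1 -1 0)² = 1/33, sgn +1
B: Δ = 2!·8!·0!/11! = 1/495; Racah Σ t=1..1: t=1:−1/576 = -1/576; ⇒ 3j(5 1 4; 0 0 0)² = 5/99, sgn -1
I_A²/I_B² = (1/33)/(5/99) = 3/5

3/5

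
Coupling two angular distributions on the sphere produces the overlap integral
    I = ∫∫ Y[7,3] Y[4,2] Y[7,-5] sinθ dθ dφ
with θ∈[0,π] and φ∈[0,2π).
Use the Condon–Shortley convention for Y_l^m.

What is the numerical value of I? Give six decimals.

Rules hold: Σm=0, L=18 even, 3≤7≤11.
N = 15·9·15 = 2025
Δ = 4!·10!·4!/19! = 1/58198140
Racah Σ t=0..4: t=0:+1/17418240 t=1:−1/622080 t=2:+1/230400 t=3:−1/622080 t=4:+1/17418240 = 1/806400
⇒ 3j(7 4 7; 0 0 0)² = 2268/230945, sgn -1
Racah Σ t=2..4: t=2:+1/7741440 t=3:−1/13063680 t=4:+1/348364800 = 29/522547200
⇒ 3j(7 4 7; 3 2 -5)² = 1682/264537, sgn +1
4πI² = N·(3j₀)²·(3jₘ)² = 24523560/193947611
I = -1·√(0.126444/4π) = -0.10031009

-0.100310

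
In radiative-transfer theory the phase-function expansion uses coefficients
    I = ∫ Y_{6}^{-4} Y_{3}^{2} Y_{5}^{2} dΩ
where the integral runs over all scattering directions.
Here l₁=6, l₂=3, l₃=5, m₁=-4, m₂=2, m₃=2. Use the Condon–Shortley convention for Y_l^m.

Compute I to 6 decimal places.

Checks pass: Σm=0; 14 even; l₃=5∈[3,9].
(2·6+1)(2·3+1)(2·5+1) = 1001
Δ: 4! 8! 2! / 15! → 1/675675
sum: t=1:−1/8640 t=2:+1/2304 t=3:−1/8640 = 7/34560
3j²(6 3 5; 0 0 0) = Δ·Π!·Σ² = 7/429  (sign -1)
sum: t=3:−1/60480 t=4:+1/34560 = 1/80640
3j²(6 3 5; -4 2 2) = Δ·Π!·Σ² = 6/1001  (sign -1)
combine: 4πI² = 1001·7/429·6/1001 = 14/143
take √, sign +1: I = 0.08826552

0.088266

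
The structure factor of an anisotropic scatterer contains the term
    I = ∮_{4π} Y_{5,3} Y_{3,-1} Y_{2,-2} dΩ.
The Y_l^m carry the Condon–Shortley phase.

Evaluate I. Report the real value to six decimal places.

Rules hold: Σm=0, L=10 even, 2≤2≤8.
N = 11·7·5 = 385
Δ = 6!·4!·0!/11! = 1/2310
Racah Σ t=3..3: t=3:−1/144 = -1/144
⇒ 3j(5 3 2; 0 0 0)² = 10/231, sgn -1
Racah Σ t=2..2: t=2:+1/1152 = 1/1152
⇒ 3j(5 3 2; 3 -1 -2)² = 1/33, sgn +1
4πI² = N·(3j₀)²·(3jₘ)² = 50/99
I = -1·√(0.505051/4π) = -0.20047604

-0.200476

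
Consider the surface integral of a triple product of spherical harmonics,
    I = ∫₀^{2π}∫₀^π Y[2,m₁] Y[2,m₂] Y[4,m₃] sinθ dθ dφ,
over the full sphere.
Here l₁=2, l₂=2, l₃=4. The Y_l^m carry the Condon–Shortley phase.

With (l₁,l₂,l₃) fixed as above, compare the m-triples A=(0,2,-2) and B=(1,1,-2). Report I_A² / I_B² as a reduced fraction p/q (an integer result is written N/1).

l's match ⇒ only the (l;m) 3-j factors differ between A and B.
A: triangle coeff Δ(2,2,4) = 1/630; Σ_t [0,0]: t=0:+1/96 = 1/96; (3j)²=1/42 [(2 2 4; 0 2 -2)], sign=+1
B: triangle coeff Δ(2,2,4) = 1/630; Σ_t [0,0]: t=0:+1/36 = 1/36; (3j)²=4/63 [(2 2 4; 1 1 -2)], sign=+1
I_A²/I_B² = (1/42)/(4/63) = 3/8

3/8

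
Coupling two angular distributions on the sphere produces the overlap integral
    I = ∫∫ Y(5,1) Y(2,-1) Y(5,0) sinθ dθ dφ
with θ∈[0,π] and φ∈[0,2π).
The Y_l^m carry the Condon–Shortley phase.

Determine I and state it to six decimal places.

Rules hold: Σm=0, L=12 even, 3≤5≤7.
N = 11·5·11 = 605
Δ = 2!·8!·2!/13! = 1/38610
Racah Σ t=0..2: t=0:+1/2880 t=1:−1/576 t=2:+1/2880 = -1/960
⇒ 3j(5 2 5; 0 0 0)² = 10/429, sgn +1
Racah Σ t=0..1: t=0:+1/1152 t=1:−1/1440 = 1/5760
⇒ 3j(5 2 5; 1 -1 0)² = 1/858, sgn -1
4πI² = N·(3j₀)²·(3jₘ)² = 25/1521
I = -1·√(0.0164366/4π) = -0.03616600

-0.036166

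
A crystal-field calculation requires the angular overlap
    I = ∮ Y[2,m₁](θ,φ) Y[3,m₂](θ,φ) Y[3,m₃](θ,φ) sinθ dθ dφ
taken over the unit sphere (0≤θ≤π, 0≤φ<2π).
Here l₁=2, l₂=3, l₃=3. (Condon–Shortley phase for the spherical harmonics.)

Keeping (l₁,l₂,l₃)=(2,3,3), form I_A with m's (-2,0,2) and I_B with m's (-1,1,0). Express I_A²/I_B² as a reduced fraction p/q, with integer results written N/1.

10/1

Same 2,3,3: normalisation and zero-m 3j drop out of the ratio.
A: Δ: 2! 2! 4! / 9! → 1/3780; sum: t=2:+1/24 = 1/24; 3j²(2 3 3; -2 0 2) = Δ·Π!·Σ² = 1/21  (sign -1)
B: Δ: 2! 2! 4! / 9! → 1/3780; sum: t=1:−1/12 t=2:+1/8 = 1/24; 3j²(2 3 3; -1 1 0) = Δ·Π!·Σ² = 1/210  (sign -1)
I_A²/I_B² = (1/21)/(1/210) = 10/1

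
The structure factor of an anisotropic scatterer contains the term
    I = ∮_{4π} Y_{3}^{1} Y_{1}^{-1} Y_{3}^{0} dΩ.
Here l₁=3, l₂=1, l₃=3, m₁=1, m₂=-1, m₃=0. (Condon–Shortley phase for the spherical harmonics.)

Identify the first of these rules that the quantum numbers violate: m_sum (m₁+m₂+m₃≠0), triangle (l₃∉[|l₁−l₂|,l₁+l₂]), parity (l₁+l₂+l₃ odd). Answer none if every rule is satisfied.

Σmᵢ = 0  ✓
l₃∈[|l₁−l₂|,l₁+l₂]=[2,4], have l₃=3  ✓
Σlᵢ = 7 ⇒ odd  ✗

parity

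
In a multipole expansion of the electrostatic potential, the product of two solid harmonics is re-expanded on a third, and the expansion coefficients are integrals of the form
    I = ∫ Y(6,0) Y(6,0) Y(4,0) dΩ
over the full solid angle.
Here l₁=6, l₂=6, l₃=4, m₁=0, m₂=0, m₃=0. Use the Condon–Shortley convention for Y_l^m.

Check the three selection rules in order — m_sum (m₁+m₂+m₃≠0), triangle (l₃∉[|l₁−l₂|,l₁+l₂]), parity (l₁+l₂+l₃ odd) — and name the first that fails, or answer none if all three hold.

m₁+m₂+m₃ = 0 + 0 + 0 = 0  ✓
triangle: |6−6|=0 ≤ l₃=4 ≤ 6+6=12  ✓
parity: l₁+l₂+l₃ = 16 is even  ✓

none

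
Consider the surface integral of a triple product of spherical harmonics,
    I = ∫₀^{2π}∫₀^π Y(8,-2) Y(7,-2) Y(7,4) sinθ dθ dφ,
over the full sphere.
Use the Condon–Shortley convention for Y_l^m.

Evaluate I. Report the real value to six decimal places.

Rules hold: Σm=0, L=22 even, 1≤7≤15.
N = 17·15·15 = 3825
Δ = 8!·8!·6!/23! = 1/22086194130
Racah Σ t=1..7: t=1:−1/18289152000 t=2:+1/248832000 t=3:−1/24883200 t=4:+1/11943936 t=5:−1/24883200 t=6:+1/248832000 t=7:−1/18289152000 = 11/975421440
⇒ 3j(8 7 7; 0 0 0)² = 1750/289731, sgn -1
Racah Σ t=2..5: t=2:+1/2090188800 t=3:−1/174182400 t=4:+1/99532800 t=5:−1/373248000 = 11/5225472000
⇒ 3j(8 7 7; -2 -2 4)² = 528/96577, sgn -1
4πI² = N·(3j₀)²·(3jₘ)² = 69300000/548653937
I = +1·√(0.126309/4π) = 0.10025648

0.100256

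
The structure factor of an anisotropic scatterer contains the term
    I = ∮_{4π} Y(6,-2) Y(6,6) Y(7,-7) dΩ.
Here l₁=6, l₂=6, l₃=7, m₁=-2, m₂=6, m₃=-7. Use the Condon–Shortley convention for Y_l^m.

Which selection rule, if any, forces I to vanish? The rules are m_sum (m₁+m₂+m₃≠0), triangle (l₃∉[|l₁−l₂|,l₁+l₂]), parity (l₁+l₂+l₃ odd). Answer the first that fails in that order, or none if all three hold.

m₁+m₂+m₃ = -2 + 6 − 7 = -3  ✗
triangle: |6−6|=0 ≤ l₃=7 ≤ 6+6=12
parity: l₁+l₂+l₃ = 19 is odd

m_sum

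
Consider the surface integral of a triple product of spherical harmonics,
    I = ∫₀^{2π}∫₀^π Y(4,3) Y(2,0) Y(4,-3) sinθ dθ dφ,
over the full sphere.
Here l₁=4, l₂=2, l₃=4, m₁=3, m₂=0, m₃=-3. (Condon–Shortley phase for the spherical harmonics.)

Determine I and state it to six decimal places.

0.057344

Rules hold: Σm=0, L=10 even, 2≤4≤6.
N = 9·5·9 = 405
Δ = 2!·6!·2!/11! = 1/13860
Racah Σ t=0..2: t=0:+1/192 t=1:−1/36 t=2:+1/192 = -5/288
⇒ 3j(4 2 4; 0 0 0)² = 20/693, sgn -1
Racah Σ t=0..1: t=0:+1/480 t=1:−1/720 = 1/1440
⇒ 3j(4 2 4; 3 0 -3)² = 7/1980, sgn -1
4πI² = N·(3j₀)²·(3jₘ)² = 5/121
I = +1·√(0.0413223/4π) = 0.05734392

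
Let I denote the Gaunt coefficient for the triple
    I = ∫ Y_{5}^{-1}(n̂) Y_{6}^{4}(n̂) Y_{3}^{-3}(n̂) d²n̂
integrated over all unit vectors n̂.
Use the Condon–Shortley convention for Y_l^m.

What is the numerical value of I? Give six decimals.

m-sum 0 ✓  L=14 even ✓  1≤3≤11 ✓
Π(2lᵢ+1) = 11×13×7 = 1001
triangle coeff Δ(5,6,3) = 1/675675
Σ_t [3,5]: t=3:−1/8640 t=4:+1/2304 t=5:−1/8640 = 7/34560
(3j)²=7/429 [(5 6 3; 0 0 0)], sign=-1
Σ_t [6,6]: t=6:+1/69120 = 1/69120
(3j)²=4/143 [(5 6 3; -1 4 -3)], sign=+1
⇒ 4πI² = 196/429
I = (-1)√(196/429/(4π)) = -0.19067531

-0.190675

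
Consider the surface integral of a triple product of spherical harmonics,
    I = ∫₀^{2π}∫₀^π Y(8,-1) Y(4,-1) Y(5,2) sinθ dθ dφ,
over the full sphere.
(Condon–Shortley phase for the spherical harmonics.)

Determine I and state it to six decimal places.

L=17 odd ⇒ parity kills the (l;000) factor ⇒ I = 0

0.000000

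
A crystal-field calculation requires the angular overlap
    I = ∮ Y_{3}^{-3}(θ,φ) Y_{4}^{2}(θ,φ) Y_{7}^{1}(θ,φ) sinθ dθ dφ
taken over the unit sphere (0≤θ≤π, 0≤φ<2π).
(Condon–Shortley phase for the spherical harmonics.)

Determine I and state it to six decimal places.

-0.035654

Rules hold: Σm=0, L=14 even, 1≤7≤7.
N = 7·9·15 = 945
Δ = 0!·6!·8!/15! = 1/45045
Racah Σ t=0..0: t=0:+1/20736 = 1/20736
⇒ 3j(3 4 7; 0 0 0)² = 35/1287, sgn -1
Racah Σ t=0..0: t=0:+1/1036800 = 1/1036800
⇒ 3j(3 4 7; -3 2 1)² = 4/6435, sgn +1
4πI² = N·(3j₀)²·(3jₘ)² = 980/61347
I = -1·√(0.0159747/4π) = -0.03565426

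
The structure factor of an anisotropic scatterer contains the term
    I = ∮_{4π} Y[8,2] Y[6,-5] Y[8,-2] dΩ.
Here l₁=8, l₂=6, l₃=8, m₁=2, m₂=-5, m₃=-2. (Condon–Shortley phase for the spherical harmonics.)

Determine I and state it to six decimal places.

0.000000

2 − 5 − 2 = -5 ≠ 0: azimuthal integral kills it; I = 0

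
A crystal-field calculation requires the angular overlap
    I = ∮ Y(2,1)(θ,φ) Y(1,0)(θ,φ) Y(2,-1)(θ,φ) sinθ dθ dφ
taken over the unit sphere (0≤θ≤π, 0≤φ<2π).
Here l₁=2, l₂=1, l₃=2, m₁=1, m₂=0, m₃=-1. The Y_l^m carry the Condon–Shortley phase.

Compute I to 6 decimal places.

L=5 odd ⇒ parity kills the (l;000) factor ⇒ I = 0

0.000000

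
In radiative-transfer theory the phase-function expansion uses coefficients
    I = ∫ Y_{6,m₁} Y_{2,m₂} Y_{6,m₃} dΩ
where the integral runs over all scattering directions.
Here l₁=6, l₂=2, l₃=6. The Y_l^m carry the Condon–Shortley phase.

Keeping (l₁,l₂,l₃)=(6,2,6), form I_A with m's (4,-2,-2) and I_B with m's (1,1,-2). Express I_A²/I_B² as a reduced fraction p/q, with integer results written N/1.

3/1

Same 6,2,6: normalisation and zero-m 3j drop out of the ratio.
A: Δ: 2! 10! 2! / 15! → 1/90090; sum: t=0:+1/322560 = 1/322560; 3j²(6 2 6; 4 -2 -2) = Δ·Π!·Σ² = 18/1001  (sign +1)
B: Δ: 2! 10! 2! / 15! → 1/90090; sum: t=1:−1/34560 t=2:+1/60480 = -1/80640; 3j²(6 2 6; 1 1 -2) = Δ·Π!·Σ² = 6/1001  (sign -1)
I_A²/I_B² = (18/1001)/(6/1001) = 3/1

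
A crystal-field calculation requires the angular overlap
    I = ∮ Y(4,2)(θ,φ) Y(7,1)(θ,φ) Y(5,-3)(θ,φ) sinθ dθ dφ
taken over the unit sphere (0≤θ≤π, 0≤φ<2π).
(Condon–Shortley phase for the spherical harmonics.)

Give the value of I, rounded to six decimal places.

0.161478

Checks pass: Σm=0; 16 even; l₃=5∈[3,11].
(2·4+1)(2·7+1)(2·5+1) = 1485
Δ: 6! 2! 8! / 17! → 1/6126120
sum: t=2:+1/69120 t=3:−1/20736 t=4:+1/69120 = -1/51840
3j²(4 7 5; 0 0 0) = Δ·Π!·Σ² = 280/21879  (sign +1)
sum: t=0:+1/58060800 t=1:−1/604800 t=2:+1/138240 = 13/2322432
3j²(4 7 5; 2 1 -3) = Δ·Π!·Σ² = 1625/94248  (sign +1)
combine: 4πI² = 1485·280/21879·1625/94248 = 3125/9537
take √, sign +1: I = 0.16147831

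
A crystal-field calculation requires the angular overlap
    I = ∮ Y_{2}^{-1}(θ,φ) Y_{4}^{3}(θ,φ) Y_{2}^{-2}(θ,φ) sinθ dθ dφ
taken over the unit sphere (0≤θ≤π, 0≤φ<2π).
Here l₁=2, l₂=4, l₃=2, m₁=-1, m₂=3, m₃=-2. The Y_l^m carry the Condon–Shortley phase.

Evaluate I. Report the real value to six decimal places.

-0.238414

m-sum 0 ✓  L=8 even ✓  2≤2≤6 ✓
Π(2lᵢ+1) = 5×9×5 = 225
triangle coeff Δ(2,4,2) = 1/630
Σ_t [2,2]: t=2:+1/16 = 1/16
(3j)²=2/35 [(2 4 2; 0 0 0)], sign=+1
Σ_t [3,3]: t=3:−1/144 = -1/144
(3j)²=1/18 [(2 4 2; -1 3 -2)], sign=-1
⇒ 4πI² = 5/7
I = (-1)√(5/7/(4π)) = -0.23841361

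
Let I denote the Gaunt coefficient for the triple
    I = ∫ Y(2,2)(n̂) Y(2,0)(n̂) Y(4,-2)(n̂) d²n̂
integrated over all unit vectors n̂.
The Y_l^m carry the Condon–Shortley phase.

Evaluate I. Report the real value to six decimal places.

Checks pass: Σm=0; 8 even; l₃=4∈[0,4].
(2·2+1)(2·2+1)(2·4+1) = 225
Δ: 0! 4! 4! / 9! → 1/630
sum: t=0:+1/16 = 1/16
3j²(2 2 4; 0 0 0) = Δ·Π!·Σ² = 2/35  (sign +1)
sum: t=0:+1/96 = 1/96
3j²(2 2 4; 2 0 -2) = Δ·Π!·Σ² = 1/42  (sign +1)
combine: 4πI² = 225·2/35·1/42 = 15/49
take √, sign +1: I = 0.15607835

0.156078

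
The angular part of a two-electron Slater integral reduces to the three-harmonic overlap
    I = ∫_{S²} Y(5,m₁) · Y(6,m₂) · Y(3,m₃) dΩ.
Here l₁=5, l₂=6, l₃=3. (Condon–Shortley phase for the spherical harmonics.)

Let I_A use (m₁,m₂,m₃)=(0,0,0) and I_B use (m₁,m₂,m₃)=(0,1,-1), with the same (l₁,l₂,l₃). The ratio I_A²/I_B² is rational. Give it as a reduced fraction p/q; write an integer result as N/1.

7/2

Same 5,6,3: normalisation and zero-m 3j drop out of the ratio.
A: Δ: 8! 2! 4! / 15! → 1/675675; sum: t=3:−1/8640 t=4:+1/2304 t=5:−1/8640 = 7/34560; 3j²(5 6 3; 0 0 0) = Δ·Π!·Σ² = 7/429  (sign -1)
B: Δ: 8! 2! 4! / 15! → 1/675675; sum: t=3:−1/34560 t=4:+1/3456 t=5:−1/5760 = 1/11520; 3j²(5 6 3; 0 1 -1) = Δ·Π!·Σ² = 2/429  (sign +1)
I_A²/I_B² = (7/429)/(2/429) = 7/2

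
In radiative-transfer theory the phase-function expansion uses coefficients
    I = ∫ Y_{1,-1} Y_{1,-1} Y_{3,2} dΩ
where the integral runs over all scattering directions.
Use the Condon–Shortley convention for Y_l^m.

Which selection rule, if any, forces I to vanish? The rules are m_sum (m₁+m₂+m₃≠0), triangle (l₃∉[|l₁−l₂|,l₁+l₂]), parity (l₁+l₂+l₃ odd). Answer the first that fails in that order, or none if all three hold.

triangle

azimuthal sum: -1 − 1 + 2 = 0  ✓
0 ≤ 3 ≤ 2 (triangle on l)  ✗
L = 1 + 1 + 3 = 5 (odd)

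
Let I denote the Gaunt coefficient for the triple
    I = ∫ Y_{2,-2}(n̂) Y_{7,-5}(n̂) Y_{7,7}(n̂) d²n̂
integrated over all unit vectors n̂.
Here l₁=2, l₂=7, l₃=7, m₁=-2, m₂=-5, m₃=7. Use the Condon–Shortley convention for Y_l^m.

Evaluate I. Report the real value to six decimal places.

0.066694

Checks pass: Σm=0; 16 even; l₃=7∈[5,9].
(2·2+1)(2·7+1)(2·7+1) = 1125
Δ: 2! 2! 12! / 17! → 1/185640
sum: t=0:+1/2419200 t=1:−1/518400 t=2:+1/2419200 = -1/907200
3j²(2 7 7; 0 0 0) = Δ·Π!·Σ² = 56/3315  (sign +1)
sum: t=2:+1/1916006400 = 1/1916006400
3j²(2 7 7; -2 -5 7) = Δ·Π!·Σ² = 1/340  (sign +1)
combine: 4πI² = 1125·56/3315·1/340 = 210/3757
take √, sign +1: I = 0.06669359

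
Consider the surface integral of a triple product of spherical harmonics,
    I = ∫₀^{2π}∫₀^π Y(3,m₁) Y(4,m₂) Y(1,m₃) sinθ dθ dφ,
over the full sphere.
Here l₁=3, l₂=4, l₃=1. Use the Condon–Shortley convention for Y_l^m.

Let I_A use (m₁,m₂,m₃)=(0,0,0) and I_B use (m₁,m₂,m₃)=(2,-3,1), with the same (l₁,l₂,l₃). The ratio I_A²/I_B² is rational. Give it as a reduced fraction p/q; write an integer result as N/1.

Shared (l₁,l₂,l₃)=(3,4,1): N and (l;000)² cancel in I_A²/I_B².
A: Δ = 6!·0!·2!/9! = 1/252; Racah Σ t=3..3: t=3:−1/36 = -1/36; ⇒ 3j(3 4 1; 0 0 0)² = 4/63, sgn +1
B: Δ = 6!·0!·2!/9! = 1/252; Racah Σ t=1..1: t=1:−1/240 = -1/240; ⇒ 3j(3 4 1; 2 -3 1)² = 1/12, sgn -1
I_A²/I_B² = (4/63)/(1/12) = 16/21

16/21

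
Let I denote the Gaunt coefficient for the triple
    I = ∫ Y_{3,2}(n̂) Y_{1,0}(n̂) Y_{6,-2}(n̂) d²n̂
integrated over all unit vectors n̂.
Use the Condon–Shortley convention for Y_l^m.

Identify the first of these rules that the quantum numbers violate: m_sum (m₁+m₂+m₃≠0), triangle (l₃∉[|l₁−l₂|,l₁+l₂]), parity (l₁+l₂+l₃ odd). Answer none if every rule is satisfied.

azimuthal sum: 2 + 0 − 2 = 0  ✓
2 ≤ 6 ≤ 4 (triangle on l)  ✗
L = 3 + 1 + 6 = 10 (even)

triangle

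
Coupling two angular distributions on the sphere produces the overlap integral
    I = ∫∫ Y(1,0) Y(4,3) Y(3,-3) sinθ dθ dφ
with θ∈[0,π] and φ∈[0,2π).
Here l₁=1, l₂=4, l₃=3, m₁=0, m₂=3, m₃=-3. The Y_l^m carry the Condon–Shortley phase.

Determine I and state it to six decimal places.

-0.162868

Checks pass: Σm=0; 8 even; l₃=3∈[3,5].
(2·1+1)(2·4+1)(2·3+1) = 189
Δ: 2! 0! 6! / 9! → 1/252
sum: t=1:−1/36 = -1/36
3j²(1 4 3; 0 0 0) = Δ·Π!·Σ² = 4/63  (sign +1)
sum: t=1:−1/720 = -1/720
3j²(1 4 3; 0 3 -3) = Δ·Π!·Σ² = 1/36  (sign -1)
combine: 4πI² = 189·4/63·1/36 = 1/3
take √, sign -1: I = -0.16286750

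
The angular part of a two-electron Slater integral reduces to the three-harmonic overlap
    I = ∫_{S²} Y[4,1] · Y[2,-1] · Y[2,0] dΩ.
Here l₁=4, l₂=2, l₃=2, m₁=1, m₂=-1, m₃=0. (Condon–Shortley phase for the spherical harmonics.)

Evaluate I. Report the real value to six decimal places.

m-sum 0 ✓  L=8 even ✓  2≤2≤6 ✓
Π(2lᵢ+1) = 9×5×5 = 225
triangle coeff Δ(4,2,2) = 1/630
Σ_t [2,2]: t=2:+1/16 = 1/16
(3j)²=2/35 [(4 2 2; 0 0 0)], sign=+1
Σ_t [1,1]: t=1:−1/24 = -1/24
(3j)²=1/21 [(4 2 2; 1 -1 0)], sign=-1
⇒ 4πI² = 30/49
I = (-1)√(30/49/(4π)) = -0.22072812

-0.220728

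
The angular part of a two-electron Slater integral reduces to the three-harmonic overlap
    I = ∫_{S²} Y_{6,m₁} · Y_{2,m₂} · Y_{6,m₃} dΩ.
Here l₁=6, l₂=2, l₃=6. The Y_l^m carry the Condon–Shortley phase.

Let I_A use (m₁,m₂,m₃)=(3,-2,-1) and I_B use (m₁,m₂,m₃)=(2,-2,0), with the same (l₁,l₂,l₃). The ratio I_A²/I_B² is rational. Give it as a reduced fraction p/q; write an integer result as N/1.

Same 6,2,6: normalisation and zero-m 3j drop out of the ratio.
A: Δ: 2! 10! 2! / 15! → 1/90090; sum: t=0:+1/120960 = 1/120960; 3j²(6 2 6; 3 -2 -1) = Δ·Π!·Σ² = 24/1001  (sign -1)
B: Δ: 2! 10! 2! / 15! → 1/90090; sum: t=0:+1/69120 = 1/69120; 3j²(6 2 6; 2 -2 0) = Δ·Π!·Σ² = 4/143  (sign +1)
I_A²/I_B² = (24/1001)/(4/143) = 6/7

6/7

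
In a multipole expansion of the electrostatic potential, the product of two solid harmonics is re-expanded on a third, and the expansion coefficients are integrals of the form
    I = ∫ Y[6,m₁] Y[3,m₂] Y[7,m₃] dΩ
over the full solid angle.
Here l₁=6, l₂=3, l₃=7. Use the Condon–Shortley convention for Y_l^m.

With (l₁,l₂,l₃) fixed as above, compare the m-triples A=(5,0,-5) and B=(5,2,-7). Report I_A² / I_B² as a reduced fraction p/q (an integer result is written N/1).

l's match ⇒ only the (l;m) 3-j factors differ between A and B.
A: triangle coeff Δ(6,3,7) = 1/2042040; Σ_t [0,1]: t=0:+1/4354560 t=1:−1/14515200 = 1/6220800; (3j)²=77/4420 [(6 3 7; 5 0 -5)], sign=+1
B: triangle coeff Δ(6,3,7) = 1/2042040; Σ_t [1,1]: t=1:−1/87091200 = -1/87091200; (3j)²=11/408 [(6 3 7; 5 2 -7)], sign=-1
I_A²/I_B² = (77/4420)/(11/408) = 42/65

42/65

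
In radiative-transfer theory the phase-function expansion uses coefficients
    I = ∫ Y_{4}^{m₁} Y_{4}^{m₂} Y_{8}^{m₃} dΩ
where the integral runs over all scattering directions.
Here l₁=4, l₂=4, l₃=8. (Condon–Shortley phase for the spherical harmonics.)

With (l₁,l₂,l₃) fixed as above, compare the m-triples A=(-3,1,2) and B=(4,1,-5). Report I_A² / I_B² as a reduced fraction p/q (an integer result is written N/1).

l's match ⇒ only the (l;m) 3-j factors differ between A and B.
A: triangle coeff Δ(4,4,8) = 1/218790; Σ_t [0,0]: t=0:+1/3628800 = 1/3628800; (3j)²=8/2431 [(4 4 8; -3 1 2)], sign=+1
B: triangle coeff Δ(4,4,8) = 1/218790; Σ_t [0,0]: t=0:+1/29030400 = 1/29030400; (3j)²=1/170 [(4 4 8; 4 1 -5)], sign=-1
I_A²/I_B² = (8/2431)/(1/170) = 80/143

80/143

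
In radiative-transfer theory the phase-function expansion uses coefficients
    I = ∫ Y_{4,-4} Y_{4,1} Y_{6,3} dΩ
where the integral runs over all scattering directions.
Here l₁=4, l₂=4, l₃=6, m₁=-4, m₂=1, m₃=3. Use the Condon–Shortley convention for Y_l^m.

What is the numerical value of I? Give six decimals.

m-sum 0 ✓  L=14 even ✓  0≤6≤8 ✓
Π(2lᵢ+1) = 9×9×13 = 1053
triangle coeff Δ(4,4,6) = 1/1261260
Σ_t [0,2]: t=0:+1/4608 t=1:−1/1296 t=2:+1/4608 = -7/20736
(3j)²=20/1287 [(4 4 6; 0 0 0)], sign=-1
Σ_t [2,2]: t=2:+1/51840 = 1/51840
(3j)²=8/429 [(4 4 6; -4 1 3)], sign=-1
⇒ 4πI² = 480/1573
I = (+1)√(480/1573/(4π)) = 0.15583009

0.155830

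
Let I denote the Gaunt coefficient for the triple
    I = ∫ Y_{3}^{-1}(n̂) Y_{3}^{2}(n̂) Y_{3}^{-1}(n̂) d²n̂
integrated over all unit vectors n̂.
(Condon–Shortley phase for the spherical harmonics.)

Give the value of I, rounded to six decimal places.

0.000000

L=9 odd ⇒ parity kills the (l;000) factor ⇒ I = 0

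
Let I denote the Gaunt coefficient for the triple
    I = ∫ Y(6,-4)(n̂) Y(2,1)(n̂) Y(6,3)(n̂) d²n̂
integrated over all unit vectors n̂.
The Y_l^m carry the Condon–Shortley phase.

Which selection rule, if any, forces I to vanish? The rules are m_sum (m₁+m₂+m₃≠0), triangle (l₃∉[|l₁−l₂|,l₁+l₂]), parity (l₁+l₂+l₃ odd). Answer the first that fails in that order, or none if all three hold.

none

Σmᵢ = 0  ✓
l₃∈[|l₁−l₂|,l₁+l₂]=[4,8], have l₃=6  ✓
Σlᵢ = 14 ⇒ even  ✓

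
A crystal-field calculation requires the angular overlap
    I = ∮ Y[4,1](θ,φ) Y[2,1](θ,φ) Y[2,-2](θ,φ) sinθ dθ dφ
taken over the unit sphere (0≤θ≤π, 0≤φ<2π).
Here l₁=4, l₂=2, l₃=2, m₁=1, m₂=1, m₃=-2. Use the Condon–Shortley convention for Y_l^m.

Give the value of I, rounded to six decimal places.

Checks pass: Σm=0; 8 even; l₃=2∈[2,6].
(2·4+1)(2·2+1)(2·2+1) = 225
Δ: 4! 4! 0! / 9! → 1/630
sum: t=2:+1/16 = 1/16
3j²(4 2 2; 0 0 0) = Δ·Π!·Σ² = 2/35  (sign +1)
sum: t=3:−1/144 = -1/144
3j²(4 2 2; 1 1 -2) = Δ·Π!·Σ² = 1/126  (sign -1)
combine: 4πI² = 225·2/35·1/126 = 5/49
take √, sign -1: I = -0.09011188

-0.090112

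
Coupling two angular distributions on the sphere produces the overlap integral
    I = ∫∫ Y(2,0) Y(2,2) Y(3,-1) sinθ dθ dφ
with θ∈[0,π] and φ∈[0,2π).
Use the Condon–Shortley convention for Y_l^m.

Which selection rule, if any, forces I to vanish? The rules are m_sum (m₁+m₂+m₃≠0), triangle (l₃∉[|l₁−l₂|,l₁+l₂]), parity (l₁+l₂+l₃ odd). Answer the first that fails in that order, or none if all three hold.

m_sum

m₁+m₂+m₃ = 0 + 2 − 1 = 1  ✗
triangle: |2−2|=0 ≤ l₃=3 ≤ 2+2=4
parity: l₁+l₂+l₃ = 7 is odd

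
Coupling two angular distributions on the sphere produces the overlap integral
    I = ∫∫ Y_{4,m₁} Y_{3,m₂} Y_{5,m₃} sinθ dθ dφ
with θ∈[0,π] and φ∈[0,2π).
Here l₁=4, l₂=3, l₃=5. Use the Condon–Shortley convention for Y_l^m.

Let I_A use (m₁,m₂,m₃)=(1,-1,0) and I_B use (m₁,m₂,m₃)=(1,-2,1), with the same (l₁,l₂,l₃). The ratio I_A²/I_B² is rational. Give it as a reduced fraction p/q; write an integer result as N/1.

Same 4,3,5: normalisation and zero-m 3j drop out of the ratio.
A: Δ: 2! 6! 4! / 13! → 1/180180; sum: t=0:+1/288 t=1:−1/288 t=2:+1/5760 = 1/5760; 3j²(4 3 5; 1 -1 0) = Δ·Π!·Σ² = 1/12012  (sign -1)
B: Δ: 2! 6! 4! / 13! → 1/180180; sum: t=0:+1/432 t=1:−1/1152 = 5/3456; 3j²(4 3 5; 1 -2 1) = Δ·Π!·Σ² = 625/36036  (sign +1)
I_A²/I_B² = (1/12012)/(625/36036) = 3/625

3/625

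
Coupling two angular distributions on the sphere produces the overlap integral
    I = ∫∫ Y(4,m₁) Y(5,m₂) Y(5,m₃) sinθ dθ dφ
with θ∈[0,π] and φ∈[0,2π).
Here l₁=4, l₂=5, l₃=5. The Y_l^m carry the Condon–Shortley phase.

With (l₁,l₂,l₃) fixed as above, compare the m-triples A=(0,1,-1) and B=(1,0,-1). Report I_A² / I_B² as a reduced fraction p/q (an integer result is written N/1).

Shared (l₁,l₂,l₃)=(4,5,5): N and (l;000)² cancel in I_A²/I_B².
A: Δ = 4!·4!·6!/15! = 1/3153150; Racah Σ t=0..4: t=0:+1/414720 t=1:−1/4320 t=2:+1/768 t=3:−1/1296 t=4:+1/27648 = 7/20736; ⇒ 3j(4 5 5; 0 1 -1)² = 8/1287, sgn +1
B: Δ = 4!·4!·6!/15! = 1/3153150; Racah Σ t=0..3: t=0:+1/17280 t=1:−1/1152 t=2:+1/864 t=3:−1/6912 = 7/34560; ⇒ 3j(4 5 5; 1 0 -1)² = 1/429, sgn +1
I_A²/I_B² = (8/1287)/(1/429) = 8/3

8/3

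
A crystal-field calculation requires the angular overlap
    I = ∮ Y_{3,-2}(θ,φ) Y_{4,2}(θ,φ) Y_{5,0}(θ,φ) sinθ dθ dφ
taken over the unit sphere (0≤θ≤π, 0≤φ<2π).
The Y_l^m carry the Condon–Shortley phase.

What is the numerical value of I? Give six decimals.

Rules hold: Σm=0, L=12 even, 1≤5≤7.
N = 7·9·11 = 693
Δ = 2!·4!·6!/13! = 1/180180
Racah Σ t=0..2: t=0:+1/576 t=1:−1/144 t=2:+1/576 = -1/288
⇒ 3j(3 4 5; 0 0 0)² = 20/1001, sgn +1
Racah Σ t=1..2: t=1:−1/2880 t=2:+1/576 = 1/720
⇒ 3j(3 4 5; -2 2 0)² = 80/3003, sgn -1
4πI² = N·(3j₀)²·(3jₘ)² = 4800/13013
I = -1·√(0.368862/4π) = -0.17132746

-0.171327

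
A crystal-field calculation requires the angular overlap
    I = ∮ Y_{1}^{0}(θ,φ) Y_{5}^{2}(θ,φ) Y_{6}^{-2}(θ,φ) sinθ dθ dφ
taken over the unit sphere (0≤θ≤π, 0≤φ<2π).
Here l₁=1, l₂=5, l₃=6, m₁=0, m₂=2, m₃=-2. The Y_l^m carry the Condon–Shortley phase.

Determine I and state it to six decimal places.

Checks pass: Σm=0; 12 even; l₃=6∈[4,6].
(2·1+1)(2·5+1)(2·6+1) = 429
Δ: 0! 2! 10! / 13! → 1/858
sum: t=0:+1/14400 = 1/14400
3j²(1 5 6; 0 0 0) = Δ·Π!·Σ² = 6/143  (sign +1)
sum: t=0:+1/30240 = 1/30240
3j²(1 5 6; 0 2 -2) = Δ·Π!·Σ² = 16/429  (sign +1)
combine: 4πI² = 429·6/143·16/429 = 96/143
take √, sign +1: I = 0.23113338

0.231133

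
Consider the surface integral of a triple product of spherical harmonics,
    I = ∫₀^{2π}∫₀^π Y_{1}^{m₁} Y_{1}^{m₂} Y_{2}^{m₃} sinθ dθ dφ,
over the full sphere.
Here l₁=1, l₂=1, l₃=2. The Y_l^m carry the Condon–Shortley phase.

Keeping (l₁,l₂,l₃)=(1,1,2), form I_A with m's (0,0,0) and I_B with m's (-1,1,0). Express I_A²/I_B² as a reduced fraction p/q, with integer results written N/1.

4/1

Shared (l₁,l₂,l₃)=(1,1,2): N and (l;000)² cancel in I_A²/I_B².
A: Δ = 0!·2!·2!/5! = 1/30; Racah Σ t=0..0: t=0:+1/1 = 1/1; ⇒ 3j(1 1 2; 0 0 0)² = 2/15, sgn +1
B: Δ = 0!·2!·2!/5! = 1/30; Racah Σ t=0..0: t=0:+1/4 = 1/4; ⇒ 3j(1 1 2; -1 1 0)² = 1/30, sgn +1
I_A²/I_B² = (2/15)/(1/30) = 4/1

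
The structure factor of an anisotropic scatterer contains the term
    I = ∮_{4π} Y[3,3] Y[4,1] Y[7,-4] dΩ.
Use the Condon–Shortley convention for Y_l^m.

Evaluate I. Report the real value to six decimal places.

0.144828

Rules hold: Σm=0, L=14 even, 1≤7≤7.
N = 7·9·15 = 945
Δ = 0!·6!·8!/15! = 1/45045
Racah Σ t=0..0: t=0:+1/20736 = 1/20736
⇒ 3j(3 4 7; 0 0 0)² = 35/1287, sgn -1
Racah Σ t=0..0: t=0:+1/518400 = 1/518400
⇒ 3j(3 4 7; 3 1 -4)² = 2/195, sgn -1
4πI² = N·(3j₀)²·(3jₘ)² = 490/1859
I = +1·√(0.263583/4π) = 0.14482829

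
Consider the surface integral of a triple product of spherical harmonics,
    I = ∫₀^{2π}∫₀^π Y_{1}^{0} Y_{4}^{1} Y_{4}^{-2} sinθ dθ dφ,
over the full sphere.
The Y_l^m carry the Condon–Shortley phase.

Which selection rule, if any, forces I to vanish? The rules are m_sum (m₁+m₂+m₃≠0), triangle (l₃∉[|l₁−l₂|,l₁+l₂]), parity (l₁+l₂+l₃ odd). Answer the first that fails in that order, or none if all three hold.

m_sum

m₁+m₂+m₃ = 0 + 1 − 2 = -1  ✗
triangle: |1−4|=3 ≤ l₃=4 ≤ 1+4=5
parity: l₁+l₂+l₃ = 9 is odd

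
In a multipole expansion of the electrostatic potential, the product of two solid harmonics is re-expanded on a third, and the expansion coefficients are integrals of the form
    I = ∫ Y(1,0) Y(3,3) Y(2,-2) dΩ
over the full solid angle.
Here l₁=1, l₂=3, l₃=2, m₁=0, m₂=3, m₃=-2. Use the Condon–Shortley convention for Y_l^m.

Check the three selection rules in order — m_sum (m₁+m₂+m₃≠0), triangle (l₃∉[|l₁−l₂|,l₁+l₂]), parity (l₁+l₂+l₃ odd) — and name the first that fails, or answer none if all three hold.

Σmᵢ = 1  ✗
l₃∈[|l₁−l₂|,l₁+l₂]=[2,4], have l₃=2
Σlᵢ = 6 ⇒ even

m_sum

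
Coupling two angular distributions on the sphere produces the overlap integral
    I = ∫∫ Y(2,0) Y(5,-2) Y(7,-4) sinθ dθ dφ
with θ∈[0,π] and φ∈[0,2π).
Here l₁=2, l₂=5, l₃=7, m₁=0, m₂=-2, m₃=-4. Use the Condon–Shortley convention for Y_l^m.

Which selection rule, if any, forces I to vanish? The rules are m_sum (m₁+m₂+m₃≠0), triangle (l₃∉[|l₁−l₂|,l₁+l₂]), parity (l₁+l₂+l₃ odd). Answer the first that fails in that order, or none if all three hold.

m_sum

Σmᵢ = -6  ✗
l₃∈[|l₁−l₂|,l₁+l₂]=[3,7], have l₃=7
Σlᵢ = 14 ⇒ even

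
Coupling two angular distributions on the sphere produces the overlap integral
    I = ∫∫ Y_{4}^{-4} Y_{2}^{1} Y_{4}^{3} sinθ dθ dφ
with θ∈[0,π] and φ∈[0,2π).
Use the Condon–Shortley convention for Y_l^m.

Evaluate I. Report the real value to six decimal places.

0.198645

Checks pass: Σm=0; 10 even; l₃=4∈[2,6].
(2·4+1)(2·2+1)(2·4+1) = 405
Δ: 2! 6! 2! / 11! → 1/13860
sum: t=0:+1/192 t=1:−1/36 t=2:+1/192 = -5/288
3j²(4 2 4; 0 0 0) = Δ·Π!·Σ² = 20/693  (sign -1)
sum: t=2:+1/1440 = 1/1440
3j²(4 2 4; -4 1 3) = Δ·Π!·Σ² = 7/165  (sign -1)
combine: 4πI² = 405·20/693·7/165 = 60/121
take √, sign +1: I = 0.19864517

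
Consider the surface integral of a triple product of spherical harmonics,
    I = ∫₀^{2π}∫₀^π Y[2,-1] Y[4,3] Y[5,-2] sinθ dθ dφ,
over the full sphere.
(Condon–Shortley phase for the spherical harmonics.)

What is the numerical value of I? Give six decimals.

Σlᵢ=11 odd — θ-integrand is odd under cosθ→−cosθ; I=0

0.000000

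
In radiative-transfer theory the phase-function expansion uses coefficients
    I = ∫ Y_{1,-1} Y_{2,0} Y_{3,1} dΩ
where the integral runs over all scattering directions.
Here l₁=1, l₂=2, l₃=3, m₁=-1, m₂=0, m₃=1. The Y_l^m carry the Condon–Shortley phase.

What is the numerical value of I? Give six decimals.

m-sum 0 ✓  L=6 even ✓  1≤3≤3 ✓
Π(2lᵢ+1) = 3×5×7 = 105
triangle coeff Δ(1,2,3) = 1/105
Σ_t [0,0]: t=0:+1/4 = 1/4
(3j)²=3/35 [(1 2 3; 0 0 0)], sign=-1
Σ_t [0,0]: t=0:+1/8 = 1/8
(3j)²=2/35 [(1 2 3; -1 0 1)], sign=+1
⇒ 4πI² = 18/35
I = (-1)√(18/35/(4π)) = -0.20230066

-0.202301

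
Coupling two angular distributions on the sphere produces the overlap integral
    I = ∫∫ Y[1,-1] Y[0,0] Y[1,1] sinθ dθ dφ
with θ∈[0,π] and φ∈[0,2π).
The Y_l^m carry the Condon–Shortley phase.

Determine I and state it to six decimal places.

Rules hold: Σm=0, L=2 even, 1≤1≤1.
N = 3·1·3 = 9
Δ = 0!·2!·0!/3! = 1/3
Racah Σ t=0..0: t=0:+1/1 = 1/1
⇒ 3j(1 0 1; 0 0 0)² = 1/3, sgn -1
Racah Σ t=0..0: t=0:+1/2 = 1/2
⇒ 3j(1 0 1; -1 0 1)² = 1/3, sgn +1
4πI² = N·(3j₀)²·(3jₘ)² = 1/1
I = -1·√(1/4π) = -0.28209479

-0.282095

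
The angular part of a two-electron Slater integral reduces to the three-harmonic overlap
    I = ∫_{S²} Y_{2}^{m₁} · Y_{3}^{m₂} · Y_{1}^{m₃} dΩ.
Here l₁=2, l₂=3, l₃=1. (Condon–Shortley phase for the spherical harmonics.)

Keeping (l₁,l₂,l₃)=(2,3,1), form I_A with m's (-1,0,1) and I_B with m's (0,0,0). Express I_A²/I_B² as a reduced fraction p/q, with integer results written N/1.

l's match ⇒ only the (l;m) 3-j factors differ between A and B.
A: triangle coeff Δ(2,3,1) = 1/105; Σ_t [3,3]: t=3:−1/12 = -1/12; (3j)²=1/35 [(2 3 1; -1 0 1)], sign=-1
B: triangle coeff Δ(2,3,1) = 1/105; Σ_t [2,2]: t=2:+1/4 = 1/4; (3j)²=3/35 [(2 3 1; 0 0 0)], sign=-1
I_A²/I_B² = (1/35)/(3/35) = 1/3

1/3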